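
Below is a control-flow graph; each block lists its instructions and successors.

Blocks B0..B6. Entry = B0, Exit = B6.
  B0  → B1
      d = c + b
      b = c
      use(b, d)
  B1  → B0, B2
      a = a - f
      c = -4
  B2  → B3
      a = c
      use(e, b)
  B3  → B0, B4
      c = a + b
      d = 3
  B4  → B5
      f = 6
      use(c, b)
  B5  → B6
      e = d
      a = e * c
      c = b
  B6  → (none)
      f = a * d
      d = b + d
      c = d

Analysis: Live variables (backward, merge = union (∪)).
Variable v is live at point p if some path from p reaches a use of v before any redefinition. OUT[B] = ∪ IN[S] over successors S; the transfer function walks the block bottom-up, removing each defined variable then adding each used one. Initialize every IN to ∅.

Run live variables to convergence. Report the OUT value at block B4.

Answer: {b, c, d}

Trace:
Fixpoint table:
  B0:   IN={a, b, c, e, f}   OUT={a, b, e, f}
  B1:   IN={a, b, e, f}   OUT={a, b, c, e, f}
  B2:   IN={b, c, e, f}   OUT={a, b, e, f}
  B3:   IN={a, b, e, f}   OUT={a, b, c, d, e, f}
  B4:   IN={b, c, d}   OUT={b, c, d}
  B5:   IN={b, c, d}   OUT={a, b, d}
  B6:   IN={a, b, d}   OUT={}

Merge at B4: OUT[B4] = IN[B5] = {b, c, d}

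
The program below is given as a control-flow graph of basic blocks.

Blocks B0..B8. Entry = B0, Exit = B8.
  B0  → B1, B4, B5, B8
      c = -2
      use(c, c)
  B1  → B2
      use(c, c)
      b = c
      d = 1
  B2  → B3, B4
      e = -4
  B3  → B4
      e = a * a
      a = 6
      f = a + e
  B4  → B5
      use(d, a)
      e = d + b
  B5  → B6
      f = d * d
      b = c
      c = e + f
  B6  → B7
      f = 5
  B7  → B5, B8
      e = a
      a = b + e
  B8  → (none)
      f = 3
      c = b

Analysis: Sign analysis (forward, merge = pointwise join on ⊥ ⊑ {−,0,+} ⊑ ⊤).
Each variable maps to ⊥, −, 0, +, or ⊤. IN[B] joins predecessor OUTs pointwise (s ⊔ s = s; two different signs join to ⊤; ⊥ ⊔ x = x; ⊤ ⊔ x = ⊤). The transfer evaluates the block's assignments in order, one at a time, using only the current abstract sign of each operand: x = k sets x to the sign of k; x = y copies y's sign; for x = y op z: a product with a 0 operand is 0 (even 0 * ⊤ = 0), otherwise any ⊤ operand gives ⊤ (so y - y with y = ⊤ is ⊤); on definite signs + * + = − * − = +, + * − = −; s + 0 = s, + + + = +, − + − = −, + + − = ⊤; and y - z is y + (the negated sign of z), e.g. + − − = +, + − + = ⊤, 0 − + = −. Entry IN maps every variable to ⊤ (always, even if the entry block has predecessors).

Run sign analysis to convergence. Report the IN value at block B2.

Per-block solution:
  B0:  IN=(all ⊤)  OUT={c:-; rest ⊤}
  B1:  IN={c:-; rest ⊤}  OUT={b:-, c:-, d:+; rest ⊤}
  B2:  IN={b:-, c:-, d:+; rest ⊤}  OUT={b:-, c:-, d:+, e:-; rest ⊤}
  B3:  IN={b:-, c:-, d:+, e:-; rest ⊤}  OUT={a:+, b:-, c:-, d:+; rest ⊤}
  B4:  IN={c:-; rest ⊤}  OUT={c:-; rest ⊤}
  B5:  IN=(all ⊤)  OUT=(all ⊤)
  B6:  IN=(all ⊤)  OUT={f:+; rest ⊤}
  B7:  IN={f:+; rest ⊤}  OUT={f:+; rest ⊤}
  B8:  IN=(all ⊤)  OUT={f:+; rest ⊤}

Merge at B2: IN[B2] = OUT[B1] = {a: ⊤, b: -, c: -, d: +, e: ⊤, f: ⊤}

Answer: {a: ⊤, b: -, c: -, d: +, e: ⊤, f: ⊤}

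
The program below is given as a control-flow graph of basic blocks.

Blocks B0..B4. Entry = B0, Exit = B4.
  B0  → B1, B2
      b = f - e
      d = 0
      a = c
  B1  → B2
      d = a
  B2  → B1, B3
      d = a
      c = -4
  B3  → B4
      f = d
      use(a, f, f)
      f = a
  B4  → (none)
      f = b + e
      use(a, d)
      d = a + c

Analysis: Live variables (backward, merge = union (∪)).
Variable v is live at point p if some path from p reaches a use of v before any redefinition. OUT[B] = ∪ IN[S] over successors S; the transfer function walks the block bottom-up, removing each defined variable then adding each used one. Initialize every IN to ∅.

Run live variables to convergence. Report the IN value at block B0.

Converged values:
  B0: | IN={c, e, f} | OUT={a, b, e}
  B1: | IN={a, b, e} | OUT={a, b, e}
  B2: | IN={a, b, e} | OUT={a, b, c, d, e}
  B3: | IN={a, b, c, d, e} | OUT={a, b, c, d, e}
  B4: | IN={a, b, c, d, e} | OUT={}

Merge at B0: OUT[B0] = IN[B1] ⊔ IN[B2] = {a, b, e}
Applying B0's transfer function to that OUT value gives IN[B0] (row B0 above).

Answer: {c, e, f}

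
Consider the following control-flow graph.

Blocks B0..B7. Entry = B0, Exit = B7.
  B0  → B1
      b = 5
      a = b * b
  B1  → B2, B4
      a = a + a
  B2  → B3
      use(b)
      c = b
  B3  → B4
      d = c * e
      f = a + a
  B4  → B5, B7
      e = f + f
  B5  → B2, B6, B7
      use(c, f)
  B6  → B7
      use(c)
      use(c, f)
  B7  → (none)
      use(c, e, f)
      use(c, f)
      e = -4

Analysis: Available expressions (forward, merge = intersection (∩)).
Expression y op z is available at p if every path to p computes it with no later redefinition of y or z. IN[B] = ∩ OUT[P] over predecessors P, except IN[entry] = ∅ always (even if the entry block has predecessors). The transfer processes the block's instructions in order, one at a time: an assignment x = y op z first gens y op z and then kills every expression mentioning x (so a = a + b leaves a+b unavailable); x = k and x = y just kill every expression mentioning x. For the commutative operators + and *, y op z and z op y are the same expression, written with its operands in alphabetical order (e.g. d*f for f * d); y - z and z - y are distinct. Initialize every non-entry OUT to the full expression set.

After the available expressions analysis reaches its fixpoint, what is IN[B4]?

Per-block solution:
  B0:  IN={}  OUT={b*b}
  B1:  IN={b*b}  OUT={b*b}
  B2:  IN={b*b}  OUT={b*b}
  B3:  IN={b*b}  OUT={a+a, b*b, c*e}
  B4:  IN={b*b}  OUT={b*b, f+f}
  B5:  IN={b*b, f+f}  OUT={b*b, f+f}
  B6:  IN={b*b, f+f}  OUT={b*b, f+f}
  B7:  IN={b*b, f+f}  OUT={b*b, f+f}

Merge at B4: IN[B4] = OUT[B1] ∩ OUT[B3] = {b*b}

Answer: {b*b}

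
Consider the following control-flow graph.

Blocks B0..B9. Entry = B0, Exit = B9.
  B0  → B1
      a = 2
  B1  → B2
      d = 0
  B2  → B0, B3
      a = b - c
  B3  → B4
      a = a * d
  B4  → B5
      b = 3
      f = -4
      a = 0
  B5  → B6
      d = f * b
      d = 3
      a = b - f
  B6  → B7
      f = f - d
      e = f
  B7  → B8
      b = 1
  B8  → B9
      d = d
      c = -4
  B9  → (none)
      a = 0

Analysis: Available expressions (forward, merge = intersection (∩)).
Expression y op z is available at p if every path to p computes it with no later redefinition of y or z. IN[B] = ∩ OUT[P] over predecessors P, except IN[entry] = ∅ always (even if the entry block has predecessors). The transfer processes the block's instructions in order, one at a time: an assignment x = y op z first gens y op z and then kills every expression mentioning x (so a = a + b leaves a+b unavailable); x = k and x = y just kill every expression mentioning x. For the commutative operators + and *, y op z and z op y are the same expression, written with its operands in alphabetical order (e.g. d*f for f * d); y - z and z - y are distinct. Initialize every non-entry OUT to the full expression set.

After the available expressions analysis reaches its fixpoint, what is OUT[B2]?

Answer: {b-c}

Working:
Per-block solution:
  B0:   IN={}   OUT={}
  B1:   IN={}   OUT={}
  B2:   IN={}   OUT={b-c}
  B3:   IN={b-c}   OUT={b-c}
  B4:   IN={b-c}   OUT={}
  B5:   IN={}   OUT={b*f, b-f}
  B6:   IN={b*f, b-f}   OUT={}
  B7:   IN={}   OUT={}
  B8:   IN={}   OUT={}
  B9:   IN={}   OUT={}

Merge at B2: IN[B2] = OUT[B1] = {}
Applying B2's transfer function to that IN value gives OUT[B2] (row B2 above).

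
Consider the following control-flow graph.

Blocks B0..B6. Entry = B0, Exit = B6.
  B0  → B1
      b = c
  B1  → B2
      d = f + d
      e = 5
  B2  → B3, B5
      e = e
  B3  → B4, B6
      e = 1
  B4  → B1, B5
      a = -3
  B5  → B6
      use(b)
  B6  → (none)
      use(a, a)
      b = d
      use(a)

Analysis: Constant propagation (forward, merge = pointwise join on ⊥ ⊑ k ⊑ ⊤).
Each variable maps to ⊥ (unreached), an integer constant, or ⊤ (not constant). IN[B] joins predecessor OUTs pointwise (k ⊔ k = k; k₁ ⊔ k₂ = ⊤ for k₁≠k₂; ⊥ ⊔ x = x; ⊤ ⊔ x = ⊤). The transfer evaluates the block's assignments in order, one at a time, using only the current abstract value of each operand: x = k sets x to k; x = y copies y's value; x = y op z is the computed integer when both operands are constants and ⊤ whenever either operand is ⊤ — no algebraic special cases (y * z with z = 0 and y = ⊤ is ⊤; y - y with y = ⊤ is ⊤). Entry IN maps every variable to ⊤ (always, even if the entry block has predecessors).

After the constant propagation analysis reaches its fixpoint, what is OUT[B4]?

Answer: {a: -3, b: ⊤, c: ⊤, d: ⊤, e: 1, f: ⊤}

Derivation:
Per-block solution:
  B0: | IN=(all ⊤) | OUT=(all ⊤)
  B1: | IN=(all ⊤) | OUT={e:5; rest ⊤}
  B2: | IN={e:5; rest ⊤} | OUT={e:5; rest ⊤}
  B3: | IN={e:5; rest ⊤} | OUT={e:1; rest ⊤}
  B4: | IN={e:1; rest ⊤} | OUT={a:-3, e:1; rest ⊤}
  B5: | IN=(all ⊤) | OUT=(all ⊤)
  B6: | IN=(all ⊤) | OUT=(all ⊤)

Merge at B4: IN[B4] = OUT[B3] = {a: ⊤, b: ⊤, c: ⊤, d: ⊤, e: 1, f: ⊤}
Applying B4's transfer function to that IN value gives OUT[B4] (row B4 above).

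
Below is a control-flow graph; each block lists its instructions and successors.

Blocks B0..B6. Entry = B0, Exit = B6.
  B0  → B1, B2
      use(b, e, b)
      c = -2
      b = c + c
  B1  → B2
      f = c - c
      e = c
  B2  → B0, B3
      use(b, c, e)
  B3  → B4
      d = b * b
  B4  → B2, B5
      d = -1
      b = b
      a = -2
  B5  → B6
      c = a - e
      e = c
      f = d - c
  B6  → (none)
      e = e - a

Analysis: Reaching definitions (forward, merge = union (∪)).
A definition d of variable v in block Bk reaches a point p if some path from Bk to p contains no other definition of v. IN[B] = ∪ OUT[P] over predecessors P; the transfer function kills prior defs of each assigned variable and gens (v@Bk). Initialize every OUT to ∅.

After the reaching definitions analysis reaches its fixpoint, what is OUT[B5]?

Per-block solution:
  B0: | IN={a@B4, b@B0, b@B4, c@B0, d@B4, e@B1, f@B1} | OUT={a@B4, b@B0, c@B0, d@B4, e@B1, f@B1}
  B1: | IN={a@B4, b@B0, c@B0, d@B4, e@B1, f@B1} | OUT={a@B4, b@B0, c@B0, d@B4, e@B1, f@B1}
  B2: | IN={a@B4, b@B0, b@B4, c@B0, d@B4, e@B1, f@B1} | OUT={a@B4, b@B0, b@B4, c@B0, d@B4, e@B1, f@B1}
  B3: | IN={a@B4, b@B0, b@B4, c@B0, d@B4, e@B1, f@B1} | OUT={a@B4, b@B0, b@B4, c@B0, d@B3, e@B1, f@B1}
  B4: | IN={a@B4, b@B0, b@B4, c@B0, d@B3, e@B1, f@B1} | OUT={a@B4, b@B4, c@B0, d@B4, e@B1, f@B1}
  B5: | IN={a@B4, b@B4, c@B0, d@B4, e@B1, f@B1} | OUT={a@B4, b@B4, c@B5, d@B4, e@B5, f@B5}
  B6: | IN={a@B4, b@B4, c@B5, d@B4, e@B5, f@B5} | OUT={a@B4, b@B4, c@B5, d@B4, e@B6, f@B5}

Merge at B5: IN[B5] = OUT[B4] = {a@B4, b@B4, c@B0, d@B4, e@B1, f@B1}
Applying B5's transfer function to that IN value gives OUT[B5] (row B5 above).

Answer: {a@B4, b@B4, c@B5, d@B4, e@B5, f@B5}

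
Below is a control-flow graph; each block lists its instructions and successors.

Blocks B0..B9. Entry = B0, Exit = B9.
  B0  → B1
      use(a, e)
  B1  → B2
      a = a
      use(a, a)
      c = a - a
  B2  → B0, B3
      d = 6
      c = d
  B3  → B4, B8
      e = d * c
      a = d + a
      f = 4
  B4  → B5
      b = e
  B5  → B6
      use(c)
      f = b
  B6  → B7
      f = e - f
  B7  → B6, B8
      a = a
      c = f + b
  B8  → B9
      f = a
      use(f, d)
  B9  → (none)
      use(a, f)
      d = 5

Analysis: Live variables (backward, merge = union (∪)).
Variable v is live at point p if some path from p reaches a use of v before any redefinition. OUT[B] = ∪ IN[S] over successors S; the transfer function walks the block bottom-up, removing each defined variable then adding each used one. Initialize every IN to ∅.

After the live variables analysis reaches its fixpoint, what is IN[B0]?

Answer: {a, e}

Trace:
Fixpoint table:
  B0: | IN={a, e} | OUT={a, e}
  B1: | IN={a, e} | OUT={a, e}
  B2: | IN={a, e} | OUT={a, c, d, e}
  B3: | IN={a, c, d} | OUT={a, c, d, e}
  B4: | IN={a, c, d, e} | OUT={a, b, c, d, e}
  B5: | IN={a, b, c, d, e} | OUT={a, b, d, e, f}
  B6: | IN={a, b, d, e, f} | OUT={a, b, d, e, f}
  B7: | IN={a, b, d, e, f} | OUT={a, b, d, e, f}
  B8: | IN={a, d} | OUT={a, f}
  B9: | IN={a, f} | OUT={}

Merge at B0: OUT[B0] = IN[B1] = {a, e}
Applying B0's transfer function to that OUT value gives IN[B0] (row B0 above).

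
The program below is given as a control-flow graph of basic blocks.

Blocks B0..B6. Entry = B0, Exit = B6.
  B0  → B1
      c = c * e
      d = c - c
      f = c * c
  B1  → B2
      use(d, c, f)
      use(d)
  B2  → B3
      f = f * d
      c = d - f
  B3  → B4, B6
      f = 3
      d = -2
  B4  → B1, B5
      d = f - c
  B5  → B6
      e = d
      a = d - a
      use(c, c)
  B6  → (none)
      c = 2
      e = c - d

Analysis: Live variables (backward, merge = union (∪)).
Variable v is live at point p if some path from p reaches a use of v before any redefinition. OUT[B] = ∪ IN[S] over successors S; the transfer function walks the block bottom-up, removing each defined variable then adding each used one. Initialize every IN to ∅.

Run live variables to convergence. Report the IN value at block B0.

Converged values:
  B0: | IN={a, c, e} | OUT={a, c, d, f}
  B1: | IN={a, c, d, f} | OUT={a, d, f}
  B2: | IN={a, d, f} | OUT={a, c}
  B3: | IN={a, c} | OUT={a, c, d, f}
  B4: | IN={a, c, f} | OUT={a, c, d, f}
  B5: | IN={a, c, d} | OUT={d}
  B6: | IN={d} | OUT={}

Merge at B0: OUT[B0] = IN[B1] = {a, c, d, f}
Applying B0's transfer function to that OUT value gives IN[B0] (row B0 above).

Answer: {a, c, e}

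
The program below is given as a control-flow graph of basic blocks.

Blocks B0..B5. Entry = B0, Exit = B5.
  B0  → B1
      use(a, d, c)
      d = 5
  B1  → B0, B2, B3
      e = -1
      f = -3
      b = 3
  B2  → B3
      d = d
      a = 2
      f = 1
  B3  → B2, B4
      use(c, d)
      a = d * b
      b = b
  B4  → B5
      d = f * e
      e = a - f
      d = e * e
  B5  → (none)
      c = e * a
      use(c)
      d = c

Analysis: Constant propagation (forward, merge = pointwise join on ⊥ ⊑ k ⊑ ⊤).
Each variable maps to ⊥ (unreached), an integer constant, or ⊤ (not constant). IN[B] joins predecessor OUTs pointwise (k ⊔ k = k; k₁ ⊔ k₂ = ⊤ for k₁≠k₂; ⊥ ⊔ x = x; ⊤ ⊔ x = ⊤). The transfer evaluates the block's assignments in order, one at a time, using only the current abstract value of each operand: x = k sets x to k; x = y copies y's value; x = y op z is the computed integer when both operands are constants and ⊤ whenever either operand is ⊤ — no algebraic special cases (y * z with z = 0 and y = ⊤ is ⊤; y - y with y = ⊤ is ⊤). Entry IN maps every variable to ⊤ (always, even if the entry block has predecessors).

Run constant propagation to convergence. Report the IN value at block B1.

Answer: {a: ⊤, b: ⊤, c: ⊤, d: 5, e: ⊤, f: ⊤}

Working:
Per-block solution:
  B0:  IN=(all ⊤)  OUT={d:5; rest ⊤}
  B1:  IN={d:5; rest ⊤}  OUT={b:3, d:5, e:-1, f:-3; rest ⊤}
  B2:  IN={b:3, d:5, e:-1; rest ⊤}  OUT={a:2, b:3, d:5, e:-1, f:1; rest ⊤}
  B3:  IN={b:3, d:5, e:-1; rest ⊤}  OUT={a:15, b:3, d:5, e:-1; rest ⊤}
  B4:  IN={a:15, b:3, d:5, e:-1; rest ⊤}  OUT={a:15, b:3; rest ⊤}
  B5:  IN={a:15, b:3; rest ⊤}  OUT={a:15, b:3; rest ⊤}

Merge at B1: IN[B1] = OUT[B0] = {a: ⊤, b: ⊤, c: ⊤, d: 5, e: ⊤, f: ⊤}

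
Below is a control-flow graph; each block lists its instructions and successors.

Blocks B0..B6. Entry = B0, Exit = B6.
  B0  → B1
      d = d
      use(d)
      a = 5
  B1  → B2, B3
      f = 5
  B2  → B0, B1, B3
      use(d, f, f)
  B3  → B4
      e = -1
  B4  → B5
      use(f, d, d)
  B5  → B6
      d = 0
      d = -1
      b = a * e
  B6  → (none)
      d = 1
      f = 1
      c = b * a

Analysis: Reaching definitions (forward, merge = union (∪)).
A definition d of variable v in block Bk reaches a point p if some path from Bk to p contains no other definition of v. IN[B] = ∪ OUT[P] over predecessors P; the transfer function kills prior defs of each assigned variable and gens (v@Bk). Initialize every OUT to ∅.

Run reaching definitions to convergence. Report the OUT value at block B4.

Answer: {a@B0, d@B0, e@B3, f@B1}

Working:
Converged values:
  B0:   IN={a@B0, d@B0, f@B1}   OUT={a@B0, d@B0, f@B1}
  B1:   IN={a@B0, d@B0, f@B1}   OUT={a@B0, d@B0, f@B1}
  B2:   IN={a@B0, d@B0, f@B1}   OUT={a@B0, d@B0, f@B1}
  B3:   IN={a@B0, d@B0, f@B1}   OUT={a@B0, d@B0, e@B3, f@B1}
  B4:   IN={a@B0, d@B0, e@B3, f@B1}   OUT={a@B0, d@B0, e@B3, f@B1}
  B5:   IN={a@B0, d@B0, e@B3, f@B1}   OUT={a@B0, b@B5, d@B5, e@B3, f@B1}
  B6:   IN={a@B0, b@B5, d@B5, e@B3, f@B1}   OUT={a@B0, b@B5, c@B6, d@B6, e@B3, f@B6}

Merge at B4: IN[B4] = OUT[B3] = {a@B0, d@B0, e@B3, f@B1}
Applying B4's transfer function to that IN value gives OUT[B4] (row B4 above).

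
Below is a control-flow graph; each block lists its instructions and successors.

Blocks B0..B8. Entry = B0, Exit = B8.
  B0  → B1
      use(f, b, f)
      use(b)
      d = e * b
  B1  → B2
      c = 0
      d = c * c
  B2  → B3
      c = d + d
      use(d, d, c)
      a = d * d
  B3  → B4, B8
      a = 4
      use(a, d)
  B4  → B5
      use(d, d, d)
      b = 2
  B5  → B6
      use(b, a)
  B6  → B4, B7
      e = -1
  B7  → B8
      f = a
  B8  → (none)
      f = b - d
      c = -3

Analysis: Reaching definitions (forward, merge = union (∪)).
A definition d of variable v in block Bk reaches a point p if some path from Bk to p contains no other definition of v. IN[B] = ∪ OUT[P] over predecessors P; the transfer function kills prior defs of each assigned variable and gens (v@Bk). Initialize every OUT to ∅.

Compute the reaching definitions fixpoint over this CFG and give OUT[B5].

Converged values:
  B0: | IN={} | OUT={d@B0}
  B1: | IN={d@B0} | OUT={c@B1, d@B1}
  B2: | IN={c@B1, d@B1} | OUT={a@B2, c@B2, d@B1}
  B3: | IN={a@B2, c@B2, d@B1} | OUT={a@B3, c@B2, d@B1}
  B4: | IN={a@B3, b@B4, c@B2, d@B1, e@B6} | OUT={a@B3, b@B4, c@B2, d@B1, e@B6}
  B5: | IN={a@B3, b@B4, c@B2, d@B1, e@B6} | OUT={a@B3, b@B4, c@B2, d@B1, e@B6}
  B6: | IN={a@B3, b@B4, c@B2, d@B1, e@B6} | OUT={a@B3, b@B4, c@B2, d@B1, e@B6}
  B7: | IN={a@B3, b@B4, c@B2, d@B1, e@B6} | OUT={a@B3, b@B4, c@B2, d@B1, e@B6, f@B7}
  B8: | IN={a@B3, b@B4, c@B2, d@B1, e@B6, f@B7} | OUT={a@B3, b@B4, c@B8, d@B1, e@B6, f@B8}

Merge at B5: IN[B5] = OUT[B4] = {a@B3, b@B4, c@B2, d@B1, e@B6}
Applying B5's transfer function to that IN value gives OUT[B5] (row B5 above).

Answer: {a@B3, b@B4, c@B2, d@B1, e@B6}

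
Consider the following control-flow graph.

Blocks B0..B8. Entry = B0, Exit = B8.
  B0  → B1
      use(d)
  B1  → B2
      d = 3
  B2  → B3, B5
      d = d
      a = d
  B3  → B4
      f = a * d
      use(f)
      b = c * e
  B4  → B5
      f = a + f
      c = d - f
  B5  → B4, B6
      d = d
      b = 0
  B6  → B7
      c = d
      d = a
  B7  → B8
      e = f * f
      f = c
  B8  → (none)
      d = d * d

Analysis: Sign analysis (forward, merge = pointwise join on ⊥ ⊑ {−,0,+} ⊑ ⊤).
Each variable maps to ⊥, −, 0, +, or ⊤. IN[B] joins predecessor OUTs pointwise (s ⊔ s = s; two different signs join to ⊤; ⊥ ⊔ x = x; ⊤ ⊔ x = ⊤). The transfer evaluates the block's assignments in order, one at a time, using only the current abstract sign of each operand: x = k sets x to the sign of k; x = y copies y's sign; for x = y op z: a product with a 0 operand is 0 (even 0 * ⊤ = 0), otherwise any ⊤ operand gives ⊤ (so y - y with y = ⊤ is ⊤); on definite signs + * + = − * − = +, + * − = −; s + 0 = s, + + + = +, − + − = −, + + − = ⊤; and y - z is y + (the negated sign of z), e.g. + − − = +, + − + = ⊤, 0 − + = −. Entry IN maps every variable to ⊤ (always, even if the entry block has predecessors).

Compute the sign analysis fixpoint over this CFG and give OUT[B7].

Answer: {a: +, b: 0, c: +, d: +, e: ⊤, f: +}

Trace:
Per-block solution:
  B0:  IN=(all ⊤)  OUT=(all ⊤)
  B1:  IN=(all ⊤)  OUT={d:+; rest ⊤}
  B2:  IN={d:+; rest ⊤}  OUT={a:+, d:+; rest ⊤}
  B3:  IN={a:+, d:+; rest ⊤}  OUT={a:+, d:+, f:+; rest ⊤}
  B4:  IN={a:+, d:+; rest ⊤}  OUT={a:+, d:+; rest ⊤}
  B5:  IN={a:+, d:+; rest ⊤}  OUT={a:+, b:0, d:+; rest ⊤}
  B6:  IN={a:+, b:0, d:+; rest ⊤}  OUT={a:+, b:0, c:+, d:+; rest ⊤}
  B7:  IN={a:+, b:0, c:+, d:+; rest ⊤}  OUT={a:+, b:0, c:+, d:+, f:+; rest ⊤}
  B8:  IN={a:+, b:0, c:+, d:+, f:+; rest ⊤}  OUT={a:+, b:0, c:+, d:+, f:+; rest ⊤}

Merge at B7: IN[B7] = OUT[B6] = {a: +, b: 0, c: +, d: +, e: ⊤, f: ⊤}
Applying B7's transfer function to that IN value gives OUT[B7] (row B7 above).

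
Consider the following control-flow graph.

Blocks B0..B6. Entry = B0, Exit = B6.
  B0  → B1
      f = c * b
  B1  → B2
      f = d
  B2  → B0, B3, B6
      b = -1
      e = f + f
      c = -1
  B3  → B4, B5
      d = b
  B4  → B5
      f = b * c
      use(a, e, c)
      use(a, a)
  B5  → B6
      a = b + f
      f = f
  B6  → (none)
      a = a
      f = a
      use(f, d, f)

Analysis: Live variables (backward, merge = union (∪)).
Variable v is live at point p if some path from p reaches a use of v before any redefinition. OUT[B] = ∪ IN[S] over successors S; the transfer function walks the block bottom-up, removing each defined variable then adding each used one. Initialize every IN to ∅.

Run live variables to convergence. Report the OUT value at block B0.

Answer: {a, d}

Working:
Per-block solution:
  B0:  IN={a, b, c, d}  OUT={a, d}
  B1:  IN={a, d}  OUT={a, d, f}
  B2:  IN={a, d, f}  OUT={a, b, c, d, e, f}
  B3:  IN={a, b, c, e, f}  OUT={a, b, c, d, e, f}
  B4:  IN={a, b, c, d, e}  OUT={b, d, f}
  B5:  IN={b, d, f}  OUT={a, d}
  B6:  IN={a, d}  OUT={}

Merge at B0: OUT[B0] = IN[B1] = {a, d}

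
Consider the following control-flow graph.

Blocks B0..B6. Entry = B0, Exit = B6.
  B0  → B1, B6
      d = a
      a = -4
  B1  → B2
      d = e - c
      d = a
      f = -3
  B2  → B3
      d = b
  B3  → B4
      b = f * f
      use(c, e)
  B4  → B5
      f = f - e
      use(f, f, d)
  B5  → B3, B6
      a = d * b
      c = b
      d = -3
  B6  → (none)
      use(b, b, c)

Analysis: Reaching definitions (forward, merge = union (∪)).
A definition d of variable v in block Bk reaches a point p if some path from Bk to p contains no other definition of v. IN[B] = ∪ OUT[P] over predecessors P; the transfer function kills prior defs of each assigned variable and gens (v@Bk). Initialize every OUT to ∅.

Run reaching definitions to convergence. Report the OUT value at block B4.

Answer: {a@B0, a@B5, b@B3, c@B5, d@B2, d@B5, f@B4}

Derivation:
Fixpoint table:
  B0: | IN={} | OUT={a@B0, d@B0}
  B1: | IN={a@B0, d@B0} | OUT={a@B0, d@B1, f@B1}
  B2: | IN={a@B0, d@B1, f@B1} | OUT={a@B0, d@B2, f@B1}
  B3: | IN={a@B0, a@B5, b@B3, c@B5, d@B2, d@B5, f@B1, f@B4} | OUT={a@B0, a@B5, b@B3, c@B5, d@B2, d@B5, f@B1, f@B4}
  B4: | IN={a@B0, a@B5, b@B3, c@B5, d@B2, d@B5, f@B1, f@B4} | OUT={a@B0, a@B5, b@B3, c@B5, d@B2, d@B5, f@B4}
  B5: | IN={a@B0, a@B5, b@B3, c@B5, d@B2, d@B5, f@B4} | OUT={a@B5, b@B3, c@B5, d@B5, f@B4}
  B6: | IN={a@B0, a@B5, b@B3, c@B5, d@B0, d@B5, f@B4} | OUT={a@B0, a@B5, b@B3, c@B5, d@B0, d@B5, f@B4}

Merge at B4: IN[B4] = OUT[B3] = {a@B0, a@B5, b@B3, c@B5, d@B2, d@B5, f@B1, f@B4}
Applying B4's transfer function to that IN value gives OUT[B4] (row B4 above).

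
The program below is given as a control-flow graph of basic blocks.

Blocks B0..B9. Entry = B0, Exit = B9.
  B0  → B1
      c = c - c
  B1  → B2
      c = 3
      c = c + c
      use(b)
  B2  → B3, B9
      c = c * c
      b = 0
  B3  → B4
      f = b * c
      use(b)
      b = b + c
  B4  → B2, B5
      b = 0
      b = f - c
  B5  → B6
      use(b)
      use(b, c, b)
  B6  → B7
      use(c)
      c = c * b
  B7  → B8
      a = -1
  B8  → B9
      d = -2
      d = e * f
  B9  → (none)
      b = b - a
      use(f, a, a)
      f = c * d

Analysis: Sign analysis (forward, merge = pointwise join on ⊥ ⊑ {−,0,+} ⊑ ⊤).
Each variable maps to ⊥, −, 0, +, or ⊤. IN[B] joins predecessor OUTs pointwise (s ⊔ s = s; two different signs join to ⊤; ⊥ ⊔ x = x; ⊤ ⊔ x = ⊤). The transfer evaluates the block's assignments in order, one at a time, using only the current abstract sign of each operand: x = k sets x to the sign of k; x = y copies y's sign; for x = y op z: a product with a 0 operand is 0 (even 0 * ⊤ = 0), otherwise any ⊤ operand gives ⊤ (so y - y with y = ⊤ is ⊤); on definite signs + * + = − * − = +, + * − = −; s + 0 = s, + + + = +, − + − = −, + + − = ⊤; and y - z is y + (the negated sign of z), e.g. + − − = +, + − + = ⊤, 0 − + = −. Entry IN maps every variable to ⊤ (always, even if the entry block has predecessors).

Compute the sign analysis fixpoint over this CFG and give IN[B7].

Fixpoint table:
  B0: | IN=(all ⊤) | OUT=(all ⊤)
  B1: | IN=(all ⊤) | OUT={c:+; rest ⊤}
  B2: | IN={c:+; rest ⊤} | OUT={b:0, c:+; rest ⊤}
  B3: | IN={b:0, c:+; rest ⊤} | OUT={b:+, c:+, f:0; rest ⊤}
  B4: | IN={b:+, c:+, f:0; rest ⊤} | OUT={b:-, c:+, f:0; rest ⊤}
  B5: | IN={b:-, c:+, f:0; rest ⊤} | OUT={b:-, c:+, f:0; rest ⊤}
  B6: | IN={b:-, c:+, f:0; rest ⊤} | OUT={b:-, c:-, f:0; rest ⊤}
  B7: | IN={b:-, c:-, f:0; rest ⊤} | OUT={a:-, b:-, c:-, f:0; rest ⊤}
  B8: | IN={a:-, b:-, c:-, f:0; rest ⊤} | OUT={a:-, b:-, c:-, d:0, f:0; rest ⊤}
  B9: | IN=(all ⊤) | OUT=(all ⊤)

Merge at B7: IN[B7] = OUT[B6] = {a: ⊤, b: -, c: -, d: ⊤, e: ⊤, f: 0}

Answer: {a: ⊤, b: -, c: -, d: ⊤, e: ⊤, f: 0}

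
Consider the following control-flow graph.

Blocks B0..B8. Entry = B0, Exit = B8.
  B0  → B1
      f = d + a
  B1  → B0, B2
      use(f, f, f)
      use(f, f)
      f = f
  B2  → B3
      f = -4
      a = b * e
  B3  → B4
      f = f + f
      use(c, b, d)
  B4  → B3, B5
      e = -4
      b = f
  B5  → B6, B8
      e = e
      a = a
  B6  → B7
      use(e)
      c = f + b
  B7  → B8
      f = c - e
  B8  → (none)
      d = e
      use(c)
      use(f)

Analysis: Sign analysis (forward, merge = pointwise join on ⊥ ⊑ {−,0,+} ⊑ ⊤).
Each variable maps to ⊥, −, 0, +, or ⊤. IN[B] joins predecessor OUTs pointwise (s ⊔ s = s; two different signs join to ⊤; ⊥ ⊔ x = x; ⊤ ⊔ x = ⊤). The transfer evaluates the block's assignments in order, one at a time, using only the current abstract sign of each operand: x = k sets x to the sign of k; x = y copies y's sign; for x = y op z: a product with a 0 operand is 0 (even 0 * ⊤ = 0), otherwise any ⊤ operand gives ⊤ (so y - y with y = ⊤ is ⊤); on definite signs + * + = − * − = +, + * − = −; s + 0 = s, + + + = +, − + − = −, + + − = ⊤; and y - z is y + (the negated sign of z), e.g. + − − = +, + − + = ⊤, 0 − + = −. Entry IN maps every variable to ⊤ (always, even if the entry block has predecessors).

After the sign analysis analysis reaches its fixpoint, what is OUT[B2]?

Converged values:
  B0:  IN=(all ⊤)  OUT=(all ⊤)
  B1:  IN=(all ⊤)  OUT=(all ⊤)
  B2:  IN=(all ⊤)  OUT={f:-; rest ⊤}
  B3:  IN={f:-; rest ⊤}  OUT={f:-; rest ⊤}
  B4:  IN={f:-; rest ⊤}  OUT={b:-, e:-, f:-; rest ⊤}
  B5:  IN={b:-, e:-, f:-; rest ⊤}  OUT={b:-, e:-, f:-; rest ⊤}
  B6:  IN={b:-, e:-, f:-; rest ⊤}  OUT={b:-, c:-, e:-, f:-; rest ⊤}
  B7:  IN={b:-, c:-, e:-, f:-; rest ⊤}  OUT={b:-, c:-, e:-; rest ⊤}
  B8:  IN={b:-, e:-; rest ⊤}  OUT={b:-, d:-, e:-; rest ⊤}

Merge at B2: IN[B2] = OUT[B1] = {a: ⊤, b: ⊤, c: ⊤, d: ⊤, e: ⊤, f: ⊤}
Applying B2's transfer function to that IN value gives OUT[B2] (row B2 above).

Answer: {a: ⊤, b: ⊤, c: ⊤, d: ⊤, e: ⊤, f: -}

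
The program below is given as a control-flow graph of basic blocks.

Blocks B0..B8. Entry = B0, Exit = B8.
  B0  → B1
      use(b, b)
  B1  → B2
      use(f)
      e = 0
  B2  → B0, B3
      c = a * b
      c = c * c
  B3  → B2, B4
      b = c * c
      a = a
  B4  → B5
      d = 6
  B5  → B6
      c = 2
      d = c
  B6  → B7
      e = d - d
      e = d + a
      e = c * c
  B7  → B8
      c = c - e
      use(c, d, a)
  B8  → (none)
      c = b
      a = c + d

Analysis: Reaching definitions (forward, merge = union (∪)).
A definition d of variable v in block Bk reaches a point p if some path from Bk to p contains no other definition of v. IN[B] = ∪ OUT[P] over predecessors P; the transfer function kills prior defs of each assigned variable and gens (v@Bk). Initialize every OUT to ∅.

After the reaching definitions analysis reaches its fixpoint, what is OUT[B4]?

Fixpoint table:
  B0: | IN={a@B3, b@B3, c@B2, e@B1} | OUT={a@B3, b@B3, c@B2, e@B1}
  B1: | IN={a@B3, b@B3, c@B2, e@B1} | OUT={a@B3, b@B3, c@B2, e@B1}
  B2: | IN={a@B3, b@B3, c@B2, e@B1} | OUT={a@B3, b@B3, c@B2, e@B1}
  B3: | IN={a@B3, b@B3, c@B2, e@B1} | OUT={a@B3, b@B3, c@B2, e@B1}
  B4: | IN={a@B3, b@B3, c@B2, e@B1} | OUT={a@B3, b@B3, c@B2, d@B4, e@B1}
  B5: | IN={a@B3, b@B3, c@B2, d@B4, e@B1} | OUT={a@B3, b@B3, c@B5, d@B5, e@B1}
  B6: | IN={a@B3, b@B3, c@B5, d@B5, e@B1} | OUT={a@B3, b@B3, c@B5, d@B5, e@B6}
  B7: | IN={a@B3, b@B3, c@B5, d@B5, e@B6} | OUT={a@B3, b@B3, c@B7, d@B5, e@B6}
  B8: | IN={a@B3, b@B3, c@B7, d@B5, e@B6} | OUT={a@B8, b@B3, c@B8, d@B5, e@B6}

Merge at B4: IN[B4] = OUT[B3] = {a@B3, b@B3, c@B2, e@B1}
Applying B4's transfer function to that IN value gives OUT[B4] (row B4 above).

Answer: {a@B3, b@B3, c@B2, d@B4, e@B1}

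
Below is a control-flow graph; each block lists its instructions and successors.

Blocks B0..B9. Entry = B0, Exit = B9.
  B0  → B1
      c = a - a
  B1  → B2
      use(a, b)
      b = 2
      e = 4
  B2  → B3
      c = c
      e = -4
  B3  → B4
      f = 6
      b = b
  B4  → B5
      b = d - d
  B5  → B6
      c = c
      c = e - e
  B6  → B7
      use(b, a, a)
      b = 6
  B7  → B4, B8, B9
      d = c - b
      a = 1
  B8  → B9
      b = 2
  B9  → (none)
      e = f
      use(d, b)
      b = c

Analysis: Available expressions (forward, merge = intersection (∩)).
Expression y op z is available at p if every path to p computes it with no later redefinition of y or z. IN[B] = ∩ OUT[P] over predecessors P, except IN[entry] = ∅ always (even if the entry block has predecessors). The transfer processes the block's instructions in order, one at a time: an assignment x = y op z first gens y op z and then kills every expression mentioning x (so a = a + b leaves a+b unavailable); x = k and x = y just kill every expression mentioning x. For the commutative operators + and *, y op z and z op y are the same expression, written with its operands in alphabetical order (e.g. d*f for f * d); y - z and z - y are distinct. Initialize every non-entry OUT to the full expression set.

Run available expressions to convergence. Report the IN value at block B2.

Answer: {a-a}

Trace:
Fixpoint table:
  B0: | IN={} | OUT={a-a}
  B1: | IN={a-a} | OUT={a-a}
  B2: | IN={a-a} | OUT={a-a}
  B3: | IN={a-a} | OUT={a-a}
  B4: | IN={} | OUT={d-d}
  B5: | IN={d-d} | OUT={d-d, e-e}
  B6: | IN={d-d, e-e} | OUT={d-d, e-e}
  B7: | IN={d-d, e-e} | OUT={c-b, e-e}
  B8: | IN={c-b, e-e} | OUT={e-e}
  B9: | IN={e-e} | OUT={}

Merge at B2: IN[B2] = OUT[B1] = {a-a}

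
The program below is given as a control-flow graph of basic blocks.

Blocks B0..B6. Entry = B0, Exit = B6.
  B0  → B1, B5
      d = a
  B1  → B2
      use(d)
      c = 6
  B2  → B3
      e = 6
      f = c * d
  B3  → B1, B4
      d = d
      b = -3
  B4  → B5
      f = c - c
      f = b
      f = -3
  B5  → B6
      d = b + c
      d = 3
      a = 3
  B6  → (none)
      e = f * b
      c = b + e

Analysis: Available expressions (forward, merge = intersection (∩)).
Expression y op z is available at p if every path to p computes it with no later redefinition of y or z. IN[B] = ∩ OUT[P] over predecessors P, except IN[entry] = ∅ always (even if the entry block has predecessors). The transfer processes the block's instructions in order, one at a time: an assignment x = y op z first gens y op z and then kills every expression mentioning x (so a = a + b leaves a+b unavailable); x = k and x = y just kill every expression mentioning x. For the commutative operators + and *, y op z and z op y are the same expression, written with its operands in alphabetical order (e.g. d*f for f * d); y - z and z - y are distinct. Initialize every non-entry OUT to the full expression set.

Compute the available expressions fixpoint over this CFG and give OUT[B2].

Per-block solution:
  B0:   IN={}   OUT={}
  B1:   IN={}   OUT={}
  B2:   IN={}   OUT={c*d}
  B3:   IN={c*d}   OUT={}
  B4:   IN={}   OUT={c-c}
  B5:   IN={}   OUT={b+c}
  B6:   IN={b+c}   OUT={b*f, b+e}

Merge at B2: IN[B2] = OUT[B1] = {}
Applying B2's transfer function to that IN value gives OUT[B2] (row B2 above).

Answer: {c*d}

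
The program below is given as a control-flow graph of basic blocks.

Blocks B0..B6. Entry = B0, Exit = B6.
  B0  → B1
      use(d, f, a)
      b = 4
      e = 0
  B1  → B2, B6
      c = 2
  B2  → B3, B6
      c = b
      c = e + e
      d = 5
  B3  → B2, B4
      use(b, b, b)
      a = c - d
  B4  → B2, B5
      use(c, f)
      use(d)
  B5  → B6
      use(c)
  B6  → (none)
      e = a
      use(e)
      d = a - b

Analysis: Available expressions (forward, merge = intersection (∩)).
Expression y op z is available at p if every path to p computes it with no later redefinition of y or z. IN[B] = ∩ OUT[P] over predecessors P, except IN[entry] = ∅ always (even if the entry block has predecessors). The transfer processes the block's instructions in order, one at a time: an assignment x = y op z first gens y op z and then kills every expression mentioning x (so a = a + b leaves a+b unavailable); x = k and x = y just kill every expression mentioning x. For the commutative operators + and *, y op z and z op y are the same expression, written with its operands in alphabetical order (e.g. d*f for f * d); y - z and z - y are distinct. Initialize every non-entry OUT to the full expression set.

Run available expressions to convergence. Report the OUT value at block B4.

Per-block solution:
  B0:   IN={}   OUT={}
  B1:   IN={}   OUT={}
  B2:   IN={}   OUT={e+e}
  B3:   IN={e+e}   OUT={c-d, e+e}
  B4:   IN={c-d, e+e}   OUT={c-d, e+e}
  B5:   IN={c-d, e+e}   OUT={c-d, e+e}
  B6:   IN={}   OUT={a-b}

Merge at B4: IN[B4] = OUT[B3] = {c-d, e+e}
Applying B4's transfer function to that IN value gives OUT[B4] (row B4 above).

Answer: {c-d, e+e}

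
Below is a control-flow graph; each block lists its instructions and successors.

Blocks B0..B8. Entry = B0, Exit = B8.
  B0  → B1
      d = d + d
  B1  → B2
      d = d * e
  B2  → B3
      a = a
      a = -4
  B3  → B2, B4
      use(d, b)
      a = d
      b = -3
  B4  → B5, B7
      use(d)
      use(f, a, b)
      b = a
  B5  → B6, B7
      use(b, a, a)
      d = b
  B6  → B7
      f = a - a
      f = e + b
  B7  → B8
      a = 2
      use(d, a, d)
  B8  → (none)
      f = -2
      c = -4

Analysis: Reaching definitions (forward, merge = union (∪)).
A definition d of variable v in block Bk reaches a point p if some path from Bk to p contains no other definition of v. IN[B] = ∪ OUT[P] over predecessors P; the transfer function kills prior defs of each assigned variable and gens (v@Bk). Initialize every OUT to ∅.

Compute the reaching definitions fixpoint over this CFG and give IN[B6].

Answer: {a@B3, b@B4, d@B5}

Trace:
Converged values:
  B0: | IN={} | OUT={d@B0}
  B1: | IN={d@B0} | OUT={d@B1}
  B2: | IN={a@B3, b@B3, d@B1} | OUT={a@B2, b@B3, d@B1}
  B3: | IN={a@B2, b@B3, d@B1} | OUT={a@B3, b@B3, d@B1}
  B4: | IN={a@B3, b@B3, d@B1} | OUT={a@B3, b@B4, d@B1}
  B5: | IN={a@B3, b@B4, d@B1} | OUT={a@B3, b@B4, d@B5}
  B6: | IN={a@B3, b@B4, d@B5} | OUT={a@B3, b@B4, d@B5, f@B6}
  B7: | IN={a@B3, b@B4, d@B1, d@B5, f@B6} | OUT={a@B7, b@B4, d@B1, d@B5, f@B6}
  B8: | IN={a@B7, b@B4, d@B1, d@B5, f@B6} | OUT={a@B7, b@B4, c@B8, d@B1, d@B5, f@B8}

Merge at B6: IN[B6] = OUT[B5] = {a@B3, b@B4, d@B5}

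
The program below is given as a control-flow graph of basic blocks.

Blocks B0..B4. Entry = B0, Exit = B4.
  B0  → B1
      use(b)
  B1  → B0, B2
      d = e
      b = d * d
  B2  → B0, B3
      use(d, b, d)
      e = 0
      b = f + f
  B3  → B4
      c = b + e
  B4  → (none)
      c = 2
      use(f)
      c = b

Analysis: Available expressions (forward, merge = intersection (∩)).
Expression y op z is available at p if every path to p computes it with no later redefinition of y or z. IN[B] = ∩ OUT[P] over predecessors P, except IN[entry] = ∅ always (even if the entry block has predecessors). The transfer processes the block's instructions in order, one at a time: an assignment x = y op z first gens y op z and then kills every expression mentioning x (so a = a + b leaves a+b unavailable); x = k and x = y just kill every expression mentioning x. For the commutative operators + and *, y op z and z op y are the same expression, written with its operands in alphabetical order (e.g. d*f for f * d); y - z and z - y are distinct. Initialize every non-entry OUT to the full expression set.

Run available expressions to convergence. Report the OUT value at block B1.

Per-block solution:
  B0:  IN={}  OUT={}
  B1:  IN={}  OUT={d*d}
  B2:  IN={d*d}  OUT={d*d, f+f}
  B3:  IN={d*d, f+f}  OUT={b+e, d*d, f+f}
  B4:  IN={b+e, d*d, f+f}  OUT={b+e, d*d, f+f}

Merge at B1: IN[B1] = OUT[B0] = {}
Applying B1's transfer function to that IN value gives OUT[B1] (row B1 above).

Answer: {d*d}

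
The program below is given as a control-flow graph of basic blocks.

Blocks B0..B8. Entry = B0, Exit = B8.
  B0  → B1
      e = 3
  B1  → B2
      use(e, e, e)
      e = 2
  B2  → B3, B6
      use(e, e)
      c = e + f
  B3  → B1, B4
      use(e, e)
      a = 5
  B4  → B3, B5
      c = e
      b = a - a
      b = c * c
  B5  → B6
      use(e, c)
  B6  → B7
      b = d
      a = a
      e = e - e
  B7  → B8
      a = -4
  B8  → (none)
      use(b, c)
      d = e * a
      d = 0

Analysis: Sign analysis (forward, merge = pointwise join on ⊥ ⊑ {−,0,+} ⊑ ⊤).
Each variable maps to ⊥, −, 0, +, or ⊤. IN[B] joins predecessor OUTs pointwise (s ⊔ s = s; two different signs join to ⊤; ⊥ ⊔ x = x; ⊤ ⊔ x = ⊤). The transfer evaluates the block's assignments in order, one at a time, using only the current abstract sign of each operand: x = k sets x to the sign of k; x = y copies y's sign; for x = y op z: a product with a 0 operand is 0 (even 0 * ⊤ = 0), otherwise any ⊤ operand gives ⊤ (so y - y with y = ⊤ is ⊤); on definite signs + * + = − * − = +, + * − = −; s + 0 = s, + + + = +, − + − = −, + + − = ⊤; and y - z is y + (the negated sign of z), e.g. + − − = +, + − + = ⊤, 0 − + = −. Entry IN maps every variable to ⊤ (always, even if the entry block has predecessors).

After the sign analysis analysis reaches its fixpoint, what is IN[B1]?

Per-block solution:
  B0: | IN=(all ⊤) | OUT={e:+; rest ⊤}
  B1: | IN={e:+; rest ⊤} | OUT={e:+; rest ⊤}
  B2: | IN={e:+; rest ⊤} | OUT={e:+; rest ⊤}
  B3: | IN={e:+; rest ⊤} | OUT={a:+, e:+; rest ⊤}
  B4: | IN={a:+, e:+; rest ⊤} | OUT={a:+, b:+, c:+, e:+; rest ⊤}
  B5: | IN={a:+, b:+, c:+, e:+; rest ⊤} | OUT={a:+, b:+, c:+, e:+; rest ⊤}
  B6: | IN={e:+; rest ⊤} | OUT=(all ⊤)
  B7: | IN=(all ⊤) | OUT={a:-; rest ⊤}
  B8: | IN={a:-; rest ⊤} | OUT={a:-, d:0; rest ⊤}

Merge at B1: IN[B1] = OUT[B0] ⊔ OUT[B3] = {a: ⊤, b: ⊤, c: ⊤, d: ⊤, e: +, f: ⊤}

Answer: {a: ⊤, b: ⊤, c: ⊤, d: ⊤, e: +, f: ⊤}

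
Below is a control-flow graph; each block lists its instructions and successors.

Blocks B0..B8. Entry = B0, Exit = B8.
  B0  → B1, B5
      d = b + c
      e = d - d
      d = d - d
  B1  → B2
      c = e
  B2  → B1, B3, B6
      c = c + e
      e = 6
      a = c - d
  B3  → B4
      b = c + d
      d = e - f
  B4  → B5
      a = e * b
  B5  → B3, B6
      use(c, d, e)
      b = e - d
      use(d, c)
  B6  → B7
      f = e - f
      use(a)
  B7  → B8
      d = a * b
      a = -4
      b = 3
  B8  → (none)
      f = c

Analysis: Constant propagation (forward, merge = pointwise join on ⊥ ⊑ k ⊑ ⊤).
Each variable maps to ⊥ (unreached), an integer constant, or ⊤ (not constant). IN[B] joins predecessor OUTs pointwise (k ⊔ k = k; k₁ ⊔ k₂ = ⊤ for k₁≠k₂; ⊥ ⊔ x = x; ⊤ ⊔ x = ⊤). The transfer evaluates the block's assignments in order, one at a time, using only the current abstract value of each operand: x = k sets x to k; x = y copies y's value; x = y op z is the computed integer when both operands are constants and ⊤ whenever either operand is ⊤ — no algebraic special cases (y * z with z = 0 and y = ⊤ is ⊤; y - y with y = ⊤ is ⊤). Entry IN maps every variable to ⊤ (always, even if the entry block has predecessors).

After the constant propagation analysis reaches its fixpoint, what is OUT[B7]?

Answer: {a: -4, b: 3, c: ⊤, d: ⊤, e: ⊤, f: ⊤}

Derivation:
Fixpoint table:
  B0:  IN=(all ⊤)  OUT=(all ⊤)
  B1:  IN=(all ⊤)  OUT=(all ⊤)
  B2:  IN=(all ⊤)  OUT={e:6; rest ⊤}
  B3:  IN=(all ⊤)  OUT=(all ⊤)
  B4:  IN=(all ⊤)  OUT=(all ⊤)
  B5:  IN=(all ⊤)  OUT=(all ⊤)
  B6:  IN=(all ⊤)  OUT=(all ⊤)
  B7:  IN=(all ⊤)  OUT={a:-4, b:3; rest ⊤}
  B8:  IN={a:-4, b:3; rest ⊤}  OUT={a:-4, b:3; rest ⊤}

Merge at B7: IN[B7] = OUT[B6] = {a: ⊤, b: ⊤, c: ⊤, d: ⊤, e: ⊤, f: ⊤}
Applying B7's transfer function to that IN value gives OUT[B7] (row B7 above).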